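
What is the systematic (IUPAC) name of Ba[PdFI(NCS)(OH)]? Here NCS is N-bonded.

barium fluorohydroxoiodoisothiocyanatopalladate(II)

The 1 barium counter-ion carries a total charge of +2, so each complex ion is 2−.
Ligand charges: 1×hydroxo (-1 each), 1×iodo (-1 each), 1×isothiocyanato (-1 each), 1×fluoro (-1 each); total -4. So Pd + (-4) = 2−, giving Pd = +2.
The complex ion is anionic, so palladium takes the -ate form palladate(II).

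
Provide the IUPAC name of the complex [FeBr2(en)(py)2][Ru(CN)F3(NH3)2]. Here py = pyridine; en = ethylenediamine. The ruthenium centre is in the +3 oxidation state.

Ru is given as +3; the anion's ligand charges sum to -4, so the complex anion is 1−.
A 1:1 salt means the cation carries the equal and opposite charge, 1+.
Cation: ligand charges sum to -2; for the ion to be 1+, Fe = +3.

dibromo(ethylenediamine)bis(pyridine)iron(III) diamminecyanotrifluororuthenate(III)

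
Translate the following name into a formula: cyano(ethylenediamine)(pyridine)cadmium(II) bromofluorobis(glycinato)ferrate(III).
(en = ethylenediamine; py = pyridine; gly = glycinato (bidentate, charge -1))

Cation [Cd…]: ligand charges -1, Cd(II) ⇒ ion charge 1+.
Anion [Fe…]: ligand charges -4, Fe(III) ⇒ ion charge 1−.
One 1+ cation balances one 1− anion.

[Cd(CN)(en)(py)][FeBrF(gly)2]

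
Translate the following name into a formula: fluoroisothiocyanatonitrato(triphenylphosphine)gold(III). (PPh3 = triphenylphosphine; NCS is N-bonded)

[AuF(NCS)(NO3)(PPh3)]

Ligands: 1 nitrato (NO3, -1), 1 fluoro (F, -1), 1 triphenylphosphine (PPh3, neutral), 1 isothiocyanato (NCS, -1). Ligand charge sum = -3.
With Au in oxidation state +3, the complex ion is [Au...].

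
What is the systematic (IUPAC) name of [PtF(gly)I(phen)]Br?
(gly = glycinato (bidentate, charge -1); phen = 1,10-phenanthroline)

fluoro(glycinato)iodo(1,10-phenanthroline)platinum(IV) bromide

The 1 bromide counter-ion carries a total charge of -1, so each complex ion is 1+.
Ligand charges: 1×iodo (-1 each), 1×glycinato (-1 each), 1×1,10-phenanthroline (neutral), 1×fluoro (-1 each); total -3. So Pt + (-3) = 1+, giving Pt = +4.
Ligands are named alphabetically: fluoro before glycinato before iodo before phenanthroline.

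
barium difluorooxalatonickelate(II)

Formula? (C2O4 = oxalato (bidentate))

Ligands: 2 fluoro (F, -1), 1 oxalato (C2O4, -2). Ligand charge sum = -4.
Charge balance with barium (+2) requires 1 complex ion per 1 barium.

Ba[Ni(C2O4)F2]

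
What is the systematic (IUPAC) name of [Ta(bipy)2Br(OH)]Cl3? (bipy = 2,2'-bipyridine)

The 3 chloride counter-ions carry a total charge of -3, so each complex ion is 3+.
Ligand charges: 2×2,2'-bipyridine (neutral), 1×bromo (-1 each), 1×hydroxo (-1 each); total -2. So Ta + (-2) = 3+, giving Ta = +5.
Ligands are named alphabetically: bipyridine before bromo before hydroxo.

bis(2,2'-bipyridine)bromohydroxotantalum(V) chloride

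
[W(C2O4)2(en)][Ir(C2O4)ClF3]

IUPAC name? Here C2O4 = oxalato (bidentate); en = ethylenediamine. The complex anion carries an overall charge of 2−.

(ethylenediamine)dioxalatotungsten(VI) chlorotrifluorooxalatoiridate(IV)

The complex anion is given as 2−; its ligand charges sum to -6, so Ir = +4.
A 1:1 salt means the cation carries the equal and opposite charge, 2+.
Cation: ligand charges sum to -4; for the ion to be 2+, W = +6.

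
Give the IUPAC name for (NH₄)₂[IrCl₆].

The 2 ammonium counter-ions carry a total charge of +2, so each complex ion is 2−.
Ligand charges: 6×chloro (-1 each); total -6. So Ir + (-6) = 2−, giving Ir = +4.
The complex ion is anionic, so iridium takes the -ate form iridate(IV).

ammonium hexachloroiridate(IV)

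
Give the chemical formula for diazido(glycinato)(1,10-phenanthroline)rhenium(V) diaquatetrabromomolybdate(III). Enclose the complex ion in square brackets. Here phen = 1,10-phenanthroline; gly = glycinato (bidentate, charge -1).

[Re(gly)(N3)2(phen)][MoBr4(H2O)2]2

Cation [Re…]: ligand charges -3, Re(V) ⇒ ion charge 2+.
Anion [Mo…]: ligand charges -4, Mo(III) ⇒ ion charge 1−.
One 2+ cation requires 2 of the 1− anion.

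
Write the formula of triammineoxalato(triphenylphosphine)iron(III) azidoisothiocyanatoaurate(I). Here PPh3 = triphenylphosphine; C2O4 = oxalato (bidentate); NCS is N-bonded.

Cation [Fe…]: ligand charges -2, Fe(III) ⇒ ion charge 1+.
Anion [Au…]: ligand charges -2, Au(I) ⇒ ion charge 1−.
One 1+ cation balances one 1− anion.

[Fe(C2O4)(NH3)3(PPh3)][Au(N3)(NCS)]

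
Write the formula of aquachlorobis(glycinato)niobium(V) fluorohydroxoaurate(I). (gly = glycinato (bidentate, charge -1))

Cation [Nb…]: ligand charges -3, Nb(V) ⇒ ion charge 2+.
Anion [Au…]: ligand charges -2, Au(I) ⇒ ion charge 1−.

[NbCl(gly)2(H2O)][AuF(OH)]2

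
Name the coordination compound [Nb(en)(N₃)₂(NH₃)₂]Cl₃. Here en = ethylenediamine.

The 3 chloride counter-ions carry a total charge of -3, so each complex ion is 3+.
Ligand charges: 2×azido (-1 each), 2×ammine (neutral), 1×ethylenediamine (neutral); total -2. So Nb + (-2) = 3+, giving Nb = +5.
Ligands are named alphabetically: ammine before azido before ethylenediamine.

diamminediazido(ethylenediamine)niobium(V) chloride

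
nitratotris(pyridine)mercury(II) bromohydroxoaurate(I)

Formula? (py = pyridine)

Cation [Hg…]: ligand charges -1, Hg(II) ⇒ ion charge 1+.
Anion [Au…]: ligand charges -2, Au(I) ⇒ ion charge 1−.

[Hg(NO3)(py)3][AuBr(OH)]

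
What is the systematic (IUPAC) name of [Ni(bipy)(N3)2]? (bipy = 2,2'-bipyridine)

diazido(2,2'-bipyridine)nickel(II)

There is no counter-ion, so the complex is neutral overall.
Ligand charges: 1×2,2'-bipyridine (neutral), 2×azido (-1 each); total -2. So Ni + (-2) = 0, giving Ni = +2.
Ligands are named alphabetically: azido before bipyridine.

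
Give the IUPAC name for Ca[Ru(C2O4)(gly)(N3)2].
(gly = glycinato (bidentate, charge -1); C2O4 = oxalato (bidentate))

calcium diazido(glycinato)oxalatoruthenate(III)

The 1 calcium counter-ion carries a total charge of +2, so each complex ion is 2−.
Ligand charges: 1×glycinato (-1 each), 2×azido (-1 each), 1×oxalato (-2 each); total -5. So Ru + (-5) = 2−, giving Ru = +3.
Ligands are named alphabetically: azido before glycinato before oxalato.
The complex ion is anionic, so ruthenium takes the -ate form ruthenate(III).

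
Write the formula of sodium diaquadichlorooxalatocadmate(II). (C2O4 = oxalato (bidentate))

Na2[Cd(C2O4)Cl2(H2O)2]

Ligands: 2 aqua (H2O, neutral), 1 oxalato (C2O4, -2), 2 chloro (Cl, -1). Ligand charge sum = -4.
With Cd in oxidation state +2, the complex ion is [Cd...]^2−.
Charge balance with sodium (+1) requires 1 complex ion per 2 sodium.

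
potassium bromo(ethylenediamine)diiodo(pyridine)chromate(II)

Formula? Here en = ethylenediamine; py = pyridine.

K[CrBr(en)I2(py)]

Ligands: 1 ethylenediamine (en, neutral), 1 bromo (Br, -1), 2 iodo (I, -1), 1 pyridine (py, neutral). Ligand charge sum = -3.
With Cr in oxidation state +2, the complex ion is [Cr...]^1−.
Charge balance with potassium (+1) requires 1 complex ion per 1 potassium.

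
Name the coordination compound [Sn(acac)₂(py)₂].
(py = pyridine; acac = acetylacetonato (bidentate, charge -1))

bis(acetylacetonato)bis(pyridine)tin(II)

There is no counter-ion, so the complex is neutral overall.
Ligand charges: 2×pyridine (neutral), 2×acetylacetonato (-1 each); total -2. So Sn + (-2) = 0, giving Sn = +2.
Ligands are named alphabetically: acetylacetonato before pyridine.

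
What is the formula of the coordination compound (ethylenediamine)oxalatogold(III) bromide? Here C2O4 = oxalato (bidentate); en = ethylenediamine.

Ligands: 1 oxalato (C2O4, -2), 1 ethylenediamine (en, neutral). Ligand charge sum = -2.
With Au in oxidation state +3, the complex ion is [Au...]^1+.
Charge balance with bromide (-1) requires 1 complex ion per 1 bromide.

[Au(C2O4)(en)]Br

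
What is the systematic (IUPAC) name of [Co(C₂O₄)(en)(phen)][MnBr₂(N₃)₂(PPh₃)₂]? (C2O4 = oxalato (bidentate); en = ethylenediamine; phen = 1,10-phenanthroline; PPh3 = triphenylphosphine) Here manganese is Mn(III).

(ethylenediamine)oxalato(1,10-phenanthroline)cobalt(III) diazidodibromobis(triphenylphosphine)manganate(III)

Mn is given as +3; the anion's ligand charges sum to -4, so the complex anion is 1−.
A 1:1 salt means the cation carries the equal and opposite charge, 1+.
Cation: ligand charges sum to -2; for the ion to be 1+, Co = +3.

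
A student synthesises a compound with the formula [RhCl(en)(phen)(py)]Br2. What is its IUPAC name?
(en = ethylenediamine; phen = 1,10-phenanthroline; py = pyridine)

chloro(ethylenediamine)(1,10-phenanthroline)(pyridine)rhodium(III) bromide

The 2 bromide counter-ions carry a total charge of -2, so each complex ion is 2+.
Ligand charges: 1×ethylenediamine (neutral), 1×1,10-phenanthroline (neutral), 1×chloro (-1 each), 1×pyridine (neutral); total -1. So Rh + (-1) = 2+, giving Rh = +3.
Ligands are named alphabetically: chloro before ethylenediamine before phenanthroline before pyridine.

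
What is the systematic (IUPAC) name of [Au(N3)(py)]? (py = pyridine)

azido(pyridine)gold(I)

There is no counter-ion, so the complex is neutral overall.
Ligand charges: 1×azido (-1 each), 1×pyridine (neutral); total -1. So Au + (-1) = 0, giving Au = +1.
Ligands are named alphabetically: azido before pyridine.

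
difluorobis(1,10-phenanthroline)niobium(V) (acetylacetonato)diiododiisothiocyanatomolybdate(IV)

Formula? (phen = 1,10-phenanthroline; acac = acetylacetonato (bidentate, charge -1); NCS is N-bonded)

Cation [Nb…]: ligand charges -2, Nb(V) ⇒ ion charge 3+.
Anion [Mo…]: ligand charges -5, Mo(IV) ⇒ ion charge 1−.
One 3+ cation requires 3 of the 1− anion.

[NbF2(phen)2][Mo(acac)I2(NCS)2]3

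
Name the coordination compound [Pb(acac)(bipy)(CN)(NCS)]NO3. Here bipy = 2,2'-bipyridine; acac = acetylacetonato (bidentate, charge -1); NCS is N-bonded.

The 1 nitrate counter-ion carries a total charge of -1, so each complex ion is 1+.
Ligand charges: 1×2,2'-bipyridine (neutral), 1×cyano (-1 each), 1×acetylacetonato (-1 each), 1×isothiocyanato (-1 each); total -3. So Pb + (-3) = 1+, giving Pb = +4.
Ligands are named alphabetically: acetylacetonato before bipyridine before cyano before isothiocyanato.

(acetylacetonato)(2,2'-bipyridine)cyanoisothiocyanatolead(IV) nitrate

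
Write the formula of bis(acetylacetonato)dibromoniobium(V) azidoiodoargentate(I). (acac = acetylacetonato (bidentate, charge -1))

Cation [Nb…]: ligand charges -4, Nb(V) ⇒ ion charge 1+.
Anion [Ag…]: ligand charges -2, Ag(I) ⇒ ion charge 1−.
One 1+ cation balances one 1− anion.

[Nb(acac)2Br2][AgI(N3)]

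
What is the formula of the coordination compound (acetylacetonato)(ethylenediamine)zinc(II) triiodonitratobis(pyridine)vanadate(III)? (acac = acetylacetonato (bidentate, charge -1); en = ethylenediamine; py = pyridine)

Cation [Zn…]: ligand charges -1, Zn(II) ⇒ ion charge 1+.
Anion [V…]: ligand charges -4, V(III) ⇒ ion charge 1−.
One 1+ cation balances one 1− anion.

[Zn(acac)(en)][VI3(NO3)(py)2]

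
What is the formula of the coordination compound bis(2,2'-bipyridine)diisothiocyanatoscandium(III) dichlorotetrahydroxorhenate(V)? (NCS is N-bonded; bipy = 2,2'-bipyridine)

Cation [Sc…]: ligand charges -2, Sc(III) ⇒ ion charge 1+.
Anion [Re…]: ligand charges -6, Re(V) ⇒ ion charge 1−.

[Sc(bipy)2(NCS)2][ReCl2(OH)4]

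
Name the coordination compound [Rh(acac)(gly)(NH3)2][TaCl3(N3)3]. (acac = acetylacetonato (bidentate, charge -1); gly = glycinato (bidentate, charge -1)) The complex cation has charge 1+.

(acetylacetonato)diammine(glycinato)rhodium(III) triazidotrichlorotantalate(V)

Both ions are complex: the cation is named first with the plain metal name, the anion second with the -ate form; each ion's ligands are alphabetised independently.
The complex cation is given as 1+; its ligand charges sum to -2, so Rh = +3.
A 1:1 salt means the anion carries the equal and opposite charge, 1−.
Anion: ligand charges sum to -6; for the ion to be 1−, Ta = +5.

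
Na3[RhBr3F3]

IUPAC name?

sodium tribromotrifluororhodate(III)

The 3 sodium counter-ions carry a total charge of +3, so each complex ion is 3−.
Ligand charges: 3×bromo (-1 each), 3×fluoro (-1 each); total -6. So Rh + (-6) = 3−, giving Rh = +3.
Ligands are named alphabetically: bromo before fluoro.
The complex ion is anionic, so rhodium takes the -ate form rhodate(III).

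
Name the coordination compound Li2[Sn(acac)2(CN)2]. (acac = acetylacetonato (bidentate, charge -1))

lithium bis(acetylacetonato)dicyanostannate(II)

The 2 lithium counter-ions carry a total charge of +2, so each complex ion is 2−.
Ligand charges: 2×cyano (-1 each), 2×acetylacetonato (-1 each); total -4. So Sn + (-4) = 2−, giving Sn = +2.
The complex ion is anionic, so tin takes the -ate form stannate(II).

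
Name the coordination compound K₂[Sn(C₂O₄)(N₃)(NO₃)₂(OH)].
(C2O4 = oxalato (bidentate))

potassium azidohydroxodinitratooxalatostannate(IV)

The 2 potassium counter-ions carry a total charge of +2, so each complex ion is 2−.
Ligand charges: 1×azido (-1 each), 1×oxalato (-2 each), 2×nitrato (-1 each), 1×hydroxo (-1 each); total -6. So Sn + (-6) = 2−, giving Sn = +4.
The complex ion is anionic, so tin takes the -ate form stannate(IV).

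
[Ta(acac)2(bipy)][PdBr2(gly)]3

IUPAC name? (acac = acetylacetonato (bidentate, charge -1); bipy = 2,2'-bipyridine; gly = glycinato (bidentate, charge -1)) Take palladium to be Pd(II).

bis(acetylacetonato)(2,2'-bipyridine)tantalum(V) dibromo(glycinato)palladate(II)

Both ions are complex: the cation is named first with the plain metal name, the anion second with the -ate form; each ion's ligands are alphabetised independently.
Pd is given as +2; the anion's ligand charges sum to -3, so the complex anion is 1−.
With 3 anions per cation, the cation must be 3×1 = 3+.
Cation: ligand charges sum to -2; for the ion to be 3+, Ta = +5.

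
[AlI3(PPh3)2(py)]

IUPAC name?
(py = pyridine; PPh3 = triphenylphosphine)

There is no counter-ion, so the complex is neutral overall.
Ligand charges: 1×pyridine (neutral), 2×triphenylphosphine (neutral), 3×iodo (-1 each); total -3. So Al + (-3) = 0, giving Al = +3.
Ligands are named alphabetically: iodo before pyridine before triphenylphosphine.

triiodo(pyridine)bis(triphenylphosphine)aluminium(III)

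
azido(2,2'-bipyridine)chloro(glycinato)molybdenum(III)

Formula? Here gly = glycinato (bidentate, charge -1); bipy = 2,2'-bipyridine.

[Mo(bipy)Cl(gly)(N3)]

Ligands: 1 azido (N3, -1), 1 glycinato (gly, -1), 1 2,2'-bipyridine (bipy, neutral), 1 chloro (Cl, -1). Ligand charge sum = -3.
With Mo in oxidation state +3, the complex ion is [Mo...].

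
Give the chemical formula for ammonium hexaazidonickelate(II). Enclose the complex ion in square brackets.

Ligands: 6 azido (N3, -1). Ligand charge sum = -6.
With Ni in oxidation state +2, the complex ion is [Ni...]^4−.
Charge balance with ammonium (+1) requires 1 complex ion per 4 ammonium.

(NH4)4[Ni(N3)6]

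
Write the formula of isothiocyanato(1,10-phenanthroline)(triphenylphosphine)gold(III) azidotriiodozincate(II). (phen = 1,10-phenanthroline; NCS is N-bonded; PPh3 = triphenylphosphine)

[Au(NCS)(phen)(PPh3)][ZnI3(N3)]

Cation [Au…]: ligand charges -1, Au(III) ⇒ ion charge 2+.
Anion [Zn…]: ligand charges -4, Zn(II) ⇒ ion charge 2−.
One 2+ cation balances one 2− anion.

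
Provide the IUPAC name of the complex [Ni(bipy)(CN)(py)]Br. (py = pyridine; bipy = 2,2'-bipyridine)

The 1 bromide counter-ion carries a total charge of -1, so each complex ion is 1+.
Ligand charges: 1×cyano (-1 each), 1×pyridine (neutral), 1×2,2'-bipyridine (neutral); total -1. So Ni + (-1) = 1+, giving Ni = +2.
Ligands are named alphabetically: bipyridine before cyano before pyridine.

(2,2'-bipyridine)cyano(pyridine)nickel(II) bromide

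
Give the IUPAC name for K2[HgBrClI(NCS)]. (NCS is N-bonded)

potassium bromochloroiodoisothiocyanatomercurate(II)

The 2 potassium counter-ions carry a total charge of +2, so each complex ion is 2−.
Ligand charges: 1×iodo (-1 each), 1×bromo (-1 each), 1×isothiocyanato (-1 each), 1×chloro (-1 each); total -4. So Hg + (-4) = 2−, giving Hg = +2.
Ligands are named alphabetically: bromo before chloro before iodo before isothiocyanato.
The complex ion is anionic, so mercury takes the -ate form mercurate(II).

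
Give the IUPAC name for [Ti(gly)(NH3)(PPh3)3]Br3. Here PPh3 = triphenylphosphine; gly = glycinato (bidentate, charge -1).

ammine(glycinato)tris(triphenylphosphine)titanium(IV) bromide

The 3 bromide counter-ions carry a total charge of -3, so each complex ion is 3+.
Ligand charges: 1×ammine (neutral), 3×triphenylphosphine (neutral), 1×glycinato (-1 each); total -1. So Ti + (-1) = 3+, giving Ti = +4.
Ligands are named alphabetically: ammine before glycinato before triphenylphosphine.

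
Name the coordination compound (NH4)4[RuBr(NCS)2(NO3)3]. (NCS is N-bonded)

ammonium bromodiisothiocyanatotrinitratoruthenate(II)

The 4 ammonium counter-ions carry a total charge of +4, so each complex ion is 4−.
Ligand charges: 3×nitrato (-1 each), 2×isothiocyanato (-1 each), 1×bromo (-1 each); total -6. So Ru + (-6) = 4−, giving Ru = +2.
Ligands are named alphabetically: bromo before isothiocyanato before nitrato.
The complex ion is anionic, so ruthenium takes the -ate form ruthenate(II).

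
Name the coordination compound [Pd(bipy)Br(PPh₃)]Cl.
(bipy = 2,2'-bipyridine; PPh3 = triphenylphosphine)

(2,2'-bipyridine)bromo(triphenylphosphine)palladium(II) chloride

The 1 chloride counter-ion carries a total charge of -1, so each complex ion is 1+.
Ligand charges: 1×bromo (-1 each), 1×2,2'-bipyridine (neutral), 1×triphenylphosphine (neutral); total -1. So Pd + (-1) = 1+, giving Pd = +2.
Ligands are named alphabetically: bipyridine before bromo before triphenylphosphine.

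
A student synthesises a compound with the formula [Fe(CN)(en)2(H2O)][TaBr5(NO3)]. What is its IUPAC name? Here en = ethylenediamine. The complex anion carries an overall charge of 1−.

aquacyanobis(ethylenediamine)iron(II) pentabromonitratotantalate(V)

Both ions are complex: the cation is named first with the plain metal name, the anion second with the -ate form; each ion's ligands are alphabetised independently.
The complex anion is given as 1−; its ligand charges sum to -6, so Ta = +5.
A 1:1 salt means the cation carries the equal and opposite charge, 1+.
Cation: ligand charges sum to -1; for the ion to be 1+, Fe = +2.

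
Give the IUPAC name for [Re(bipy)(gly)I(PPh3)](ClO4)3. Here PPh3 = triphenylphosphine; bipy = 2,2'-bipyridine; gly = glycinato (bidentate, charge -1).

The 3 perchlorate counter-ions carry a total charge of -3, so each complex ion is 3+.
Ligand charges: 1×iodo (-1 each), 1×triphenylphosphine (neutral), 1×2,2'-bipyridine (neutral), 1×glycinato (-1 each); total -2. So Re + (-2) = 3+, giving Re = +5.
Ligands are named alphabetically: bipyridine before glycinato before iodo before triphenylphosphine.

(2,2'-bipyridine)(glycinato)iodo(triphenylphosphine)rhenium(V) perchlorate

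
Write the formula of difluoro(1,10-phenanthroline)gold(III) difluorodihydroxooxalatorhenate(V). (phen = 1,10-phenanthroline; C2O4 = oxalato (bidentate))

[AuF2(phen)][Re(C2O4)F2(OH)2]

Cation [Au…]: ligand charges -2, Au(III) ⇒ ion charge 1+.
Anion [Re…]: ligand charges -6, Re(V) ⇒ ion charge 1−.
One 1+ cation balances one 1− anion.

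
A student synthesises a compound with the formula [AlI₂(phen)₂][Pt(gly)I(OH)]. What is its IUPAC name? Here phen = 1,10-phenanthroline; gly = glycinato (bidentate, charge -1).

diiodobis(1,10-phenanthroline)aluminium(III) (glycinato)hydroxoiodoplatinate(II)

Both ions are complex: the cation is named first with the plain metal name, the anion second with the -ate form; each ion's ligands are alphabetised independently.
Aluminium is always +3 in its complexes; the cation's ligand charges sum to -2, so the complex cation is 1+.
A 1:1 salt means the anion carries the equal and opposite charge, 1−.
Anion: ligand charges sum to -3; for the ion to be 1−, Pt = +2.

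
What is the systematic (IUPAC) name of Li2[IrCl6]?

lithium hexachloroiridate(IV)

The 2 lithium counter-ions carry a total charge of +2, so each complex ion is 2−.
Ligand charges: 6×chloro (-1 each); total -6. So Ir + (-6) = 2−, giving Ir = +4.
The complex ion is anionic, so iridium takes the -ate form iridate(IV).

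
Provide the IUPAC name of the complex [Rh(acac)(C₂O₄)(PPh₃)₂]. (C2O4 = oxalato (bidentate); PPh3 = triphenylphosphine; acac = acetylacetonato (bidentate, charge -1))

There is no counter-ion, so the complex is neutral overall.
Ligand charges: 1×oxalato (-2 each), 2×triphenylphosphine (neutral), 1×acetylacetonato (-1 each); total -3. So Rh + (-3) = 0, giving Rh = +3.
Ligands are named alphabetically: acetylacetonato before oxalato before triphenylphosphine.

(acetylacetonato)oxalatobis(triphenylphosphine)rhodium(III)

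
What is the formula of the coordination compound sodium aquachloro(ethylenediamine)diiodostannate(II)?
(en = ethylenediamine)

Na[SnCl(en)(H2O)I2]

Ligands: 2 iodo (I, -1), 1 chloro (Cl, -1), 1 aqua (H2O, neutral), 1 ethylenediamine (en, neutral). Ligand charge sum = -3.
Charge balance with sodium (+1) requires 1 complex ion per 1 sodium.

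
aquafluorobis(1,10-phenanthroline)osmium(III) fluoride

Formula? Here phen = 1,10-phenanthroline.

[OsF(H2O)(phen)2]F2

Ligands: 1 aqua (H2O, neutral), 2 1,10-phenanthroline (phen, neutral), 1 fluoro (F, -1). Ligand charge sum = -1.
With Os in oxidation state +3, the complex ion is [Os...]^2+.
Charge balance with fluoride (-1) requires 1 complex ion per 2 fluoride.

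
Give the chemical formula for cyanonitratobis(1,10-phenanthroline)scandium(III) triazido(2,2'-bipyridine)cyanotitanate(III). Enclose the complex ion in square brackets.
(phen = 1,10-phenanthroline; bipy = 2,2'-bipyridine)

Cation [Sc…]: ligand charges -2, Sc(III) ⇒ ion charge 1+.
Anion [Ti…]: ligand charges -4, Ti(III) ⇒ ion charge 1−.

[Sc(CN)(NO3)(phen)2][Ti(bipy)(CN)(N3)3]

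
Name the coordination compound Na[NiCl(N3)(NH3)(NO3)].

sodium ammineazidochloronitratonickelate(II)

The 1 sodium counter-ion carries a total charge of +1, so each complex ion is 1−.
Ligand charges: 1×azido (-1 each), 1×nitrato (-1 each), 1×ammine (neutral), 1×chloro (-1 each); total -3. So Ni + (-3) = 1−, giving Ni = +2.
Ligands are named alphabetically: ammine before azido before chloro before nitrato.
The complex ion is anionic, so nickel takes the -ate form nickelate(II).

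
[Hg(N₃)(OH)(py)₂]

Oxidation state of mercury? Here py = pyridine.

No counter-ion: the bracketed complex is neutral.
Ligand charges: 1×N3 = -1; 2×py neutral; 1×OH = -1; sum -2.
Hg + (-2) = 0 ⇒ Hg is +2.

+2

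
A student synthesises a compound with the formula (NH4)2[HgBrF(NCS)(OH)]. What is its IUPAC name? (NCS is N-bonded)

The 2 ammonium counter-ions carry a total charge of +2, so each complex ion is 2−.
Ligand charges: 1×bromo (-1 each), 1×hydroxo (-1 each), 1×fluoro (-1 each), 1×isothiocyanato (-1 each); total -4. So Hg + (-4) = 2−, giving Hg = +2.
The complex ion is anionic, so mercury takes the -ate form mercurate(II).

ammonium bromofluorohydroxoisothiocyanatomercurate(II)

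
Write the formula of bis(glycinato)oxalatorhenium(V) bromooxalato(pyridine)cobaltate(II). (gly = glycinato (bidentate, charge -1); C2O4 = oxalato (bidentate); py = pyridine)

Cation [Re…]: ligand charges -4, Re(V) ⇒ ion charge 1+.
Anion [Co…]: ligand charges -3, Co(II) ⇒ ion charge 1−.
One 1+ cation balances one 1− anion.

[Re(C2O4)(gly)2][CoBr(C2O4)(py)]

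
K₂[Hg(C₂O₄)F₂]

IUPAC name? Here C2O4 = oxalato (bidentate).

potassium difluorooxalatomercurate(II)

The 2 potassium counter-ions carry a total charge of +2, so each complex ion is 2−.
Ligand charges: 1×oxalato (-2 each), 2×fluoro (-1 each); total -4. So Hg + (-4) = 2−, giving Hg = +2.
Ligands are named alphabetically: fluoro before oxalato.
The complex ion is anionic, so mercury takes the -ate form mercurate(II).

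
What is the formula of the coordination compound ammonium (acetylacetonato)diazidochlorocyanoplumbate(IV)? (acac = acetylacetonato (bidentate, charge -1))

NH4[Pb(acac)Cl(CN)(N3)2]

Ligands: 1 acetylacetonato (acac, -1), 1 cyano (CN, -1), 1 chloro (Cl, -1), 2 azido (N3, -1). Ligand charge sum = -5.
With Pb in oxidation state +4, the complex ion is [Pb...]^1−.
Charge balance with ammonium (+1) requires 1 complex ion per 1 ammonium.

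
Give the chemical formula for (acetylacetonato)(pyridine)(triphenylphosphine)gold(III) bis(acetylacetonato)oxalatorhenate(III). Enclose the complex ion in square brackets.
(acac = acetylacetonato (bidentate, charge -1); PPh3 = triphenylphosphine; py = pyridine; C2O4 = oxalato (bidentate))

Cation [Au…]: ligand charges -1, Au(III) ⇒ ion charge 2+.
Anion [Re…]: ligand charges -4, Re(III) ⇒ ion charge 1−.
One 2+ cation requires 2 of the 1− anion.

[Au(acac)(PPh3)(py)][Re(acac)2(C2O4)]2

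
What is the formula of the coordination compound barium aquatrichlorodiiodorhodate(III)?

Ligands: 3 chloro (Cl, -1), 2 iodo (I, -1), 1 aqua (H2O, neutral). Ligand charge sum = -5.
With Rh in oxidation state +3, the complex ion is [Rh...]^2−.
Charge balance with barium (+2) requires 1 complex ion per 1 barium.

Ba[RhCl3(H2O)I2]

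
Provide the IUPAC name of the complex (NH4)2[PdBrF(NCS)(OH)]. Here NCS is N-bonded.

The 2 ammonium counter-ions carry a total charge of +2, so each complex ion is 2−.
Ligand charges: 1×bromo (-1 each), 1×hydroxo (-1 each), 1×isothiocyanato (-1 each), 1×fluoro (-1 each); total -4. So Pd + (-4) = 2−, giving Pd = +2.
The complex ion is anionic, so palladium takes the -ate form palladate(II).

ammonium bromofluorohydroxoisothiocyanatopalladate(II)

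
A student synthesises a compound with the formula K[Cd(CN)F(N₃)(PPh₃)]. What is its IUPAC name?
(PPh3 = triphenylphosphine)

potassium azidocyanofluoro(triphenylphosphine)cadmate(II)

The 1 potassium counter-ion carries a total charge of +1, so each complex ion is 1−.
Ligand charges: 1×triphenylphosphine (neutral), 1×fluoro (-1 each), 1×cyano (-1 each), 1×azido (-1 each); total -3. So Cd + (-3) = 1−, giving Cd = +2.
Ligands are named alphabetically: azido before cyano before fluoro before triphenylphosphine.
The complex ion is anionic, so cadmium takes the -ate form cadmate(II).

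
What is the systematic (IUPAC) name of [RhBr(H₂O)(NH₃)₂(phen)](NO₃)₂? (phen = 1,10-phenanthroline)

diammineaquabromo(1,10-phenanthroline)rhodium(III) nitrate

The 2 nitrate counter-ions carry a total charge of -2, so each complex ion is 2+.
Ligand charges: 1×1,10-phenanthroline (neutral), 1×bromo (-1 each), 1×aqua (neutral), 2×ammine (neutral); total -1. So Rh + (-1) = 2+, giving Rh = +3.
Ligands are named alphabetically: ammine before aqua before bromo before phenanthroline.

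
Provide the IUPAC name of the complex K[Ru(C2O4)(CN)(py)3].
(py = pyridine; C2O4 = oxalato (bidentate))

The 1 potassium counter-ion carries a total charge of +1, so each complex ion is 1−.
Ligand charges: 3×pyridine (neutral), 1×oxalato (-2 each), 1×cyano (-1 each); total -3. So Ru + (-3) = 1−, giving Ru = +2.
The complex ion is anionic, so ruthenium takes the -ate form ruthenate(II).

potassium cyanooxalatotris(pyridine)ruthenate(II)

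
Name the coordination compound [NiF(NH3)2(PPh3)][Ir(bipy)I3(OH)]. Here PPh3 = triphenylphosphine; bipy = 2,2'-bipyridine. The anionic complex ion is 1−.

Both ions are complex: the cation is named first with the plain metal name, the anion second with the -ate form; each ion's ligands are alphabetised independently.
The complex anion is given as 1−; its ligand charges sum to -4, so Ir = +3.
A 1:1 salt means the cation carries the equal and opposite charge, 1+.
Cation: ligand charges sum to -1; for the ion to be 1+, Ni = +2.

diamminefluoro(triphenylphosphine)nickel(II) (2,2'-bipyridine)hydroxotriiodoiridate(III)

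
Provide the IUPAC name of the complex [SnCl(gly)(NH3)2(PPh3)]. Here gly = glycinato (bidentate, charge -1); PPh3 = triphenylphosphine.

There is no counter-ion, so the complex is neutral overall.
Ligand charges: 1×glycinato (-1 each), 1×chloro (-1 each), 1×triphenylphosphine (neutral), 2×ammine (neutral); total -2. So Sn + (-2) = 0, giving Sn = +2.
Ligands are named alphabetically: ammine before chloro before glycinato before triphenylphosphine.

diamminechloro(glycinato)(triphenylphosphine)tin(II)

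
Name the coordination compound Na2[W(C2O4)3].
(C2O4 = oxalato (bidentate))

sodium trioxalatotungstate(IV)

The 2 sodium counter-ions carry a total charge of +2, so each complex ion is 2−.
Ligand charges: 3×oxalato (-2 each); total -6. So W + (-6) = 2−, giving W = +4.
The complex ion is anionic, so tungsten takes the -ate form tungstate(IV).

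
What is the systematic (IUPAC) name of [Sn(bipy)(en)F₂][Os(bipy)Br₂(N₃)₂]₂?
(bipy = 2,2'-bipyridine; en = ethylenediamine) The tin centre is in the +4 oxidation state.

(2,2'-bipyridine)(ethylenediamine)difluorotin(IV) diazido(2,2'-bipyridine)dibromoosmate(III)

Both ions are complex: the cation is named first with the plain metal name, the anion second with the -ate form; each ion's ligands are alphabetised independently.
Sn is given as +4; the cation's ligand charges sum to -2, so the complex cation is 2+.
With 2 anions per cation, each anion must be 2/2 = 1−.
Anion: ligand charges sum to -4; for the ion to be 1−, Os = +3.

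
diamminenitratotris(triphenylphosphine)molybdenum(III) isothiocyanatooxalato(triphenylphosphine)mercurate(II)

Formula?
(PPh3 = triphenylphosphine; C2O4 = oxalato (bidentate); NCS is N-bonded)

[Mo(NH3)2(NO3)(PPh3)3][Hg(C2O4)(NCS)(PPh3)]2

Cation [Mo…]: ligand charges -1, Mo(III) ⇒ ion charge 2+.
Anion [Hg…]: ligand charges -3, Hg(II) ⇒ ion charge 1−.
One 2+ cation requires 2 of the 1− anion.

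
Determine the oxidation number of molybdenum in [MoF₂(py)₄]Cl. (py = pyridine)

+3

1 chloride outside the brackets (-1 each) → the complex ion is 1+.
Ligand charges: 4×py neutral; 2×F = -2; sum -2.
Mo + (-2) = 1+ ⇒ Mo is +3.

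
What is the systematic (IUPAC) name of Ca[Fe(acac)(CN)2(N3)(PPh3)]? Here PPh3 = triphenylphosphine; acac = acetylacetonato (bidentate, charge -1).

calcium (acetylacetonato)azidodicyano(triphenylphosphine)ferrate(II)

The 1 calcium counter-ion carries a total charge of +2, so each complex ion is 2−.
Ligand charges: 1×triphenylphosphine (neutral), 1×acetylacetonato (-1 each), 1×azido (-1 each), 2×cyano (-1 each); total -4. So Fe + (-4) = 2−, giving Fe = +2.
Ligands are named alphabetically: acetylacetonato before azido before cyano before triphenylphosphine.
The complex ion is anionic, so iron takes the -ate form ferrate(II).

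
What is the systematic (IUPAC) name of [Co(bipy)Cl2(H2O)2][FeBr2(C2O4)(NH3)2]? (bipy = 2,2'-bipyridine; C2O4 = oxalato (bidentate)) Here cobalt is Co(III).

diaqua(2,2'-bipyridine)dichlorocobalt(III) diamminedibromooxalatoferrate(III)

Both ions are complex: the cation is named first with the plain metal name, the anion second with the -ate form; each ion's ligands are alphabetised independently.
Co is given as +3; the cation's ligand charges sum to -2, so the complex cation is 1+.
A 1:1 salt means the anion carries the equal and opposite charge, 1−.
Anion: ligand charges sum to -4; for the ion to be 1−, Fe = +3.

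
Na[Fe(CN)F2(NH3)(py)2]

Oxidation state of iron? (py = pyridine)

+2

1 sodium outside the brackets (+1 each) → the complex ion is 1−.
Ligand charges: 2×py neutral; 1×NH3 neutral; 2×F = -2; 1×CN = -1; sum -3.
Fe + (-3) = 1− ⇒ Fe is +2.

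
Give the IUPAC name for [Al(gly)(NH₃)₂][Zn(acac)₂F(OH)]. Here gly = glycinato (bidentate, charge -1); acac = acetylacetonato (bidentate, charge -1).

diammine(glycinato)aluminium(III) bis(acetylacetonato)fluorohydroxozincate(II)

Both ions are complex: the cation is named first with the plain metal name, the anion second with the -ate form; each ion's ligands are alphabetised independently.
Zinc is always +2 in its complexes; the anion's ligand charges sum to -4, so the complex anion is 2−.
A 1:1 salt means the cation carries the equal and opposite charge, 2+.
Cation: ligand charges sum to -1; for the ion to be 2+, Al = +3.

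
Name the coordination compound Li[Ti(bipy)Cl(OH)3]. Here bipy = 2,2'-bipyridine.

The 1 lithium counter-ion carries a total charge of +1, so each complex ion is 1−.
Ligand charges: 1×2,2'-bipyridine (neutral), 3×hydroxo (-1 each), 1×chloro (-1 each); total -4. So Ti + (-4) = 1−, giving Ti = +3.
Ligands are named alphabetically: bipyridine before chloro before hydroxo.
The complex ion is anionic, so titanium takes the -ate form titanate(III).

lithium (2,2'-bipyridine)chlorotrihydroxotitanate(III)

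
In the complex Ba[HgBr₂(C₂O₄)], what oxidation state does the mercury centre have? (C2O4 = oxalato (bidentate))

+2

1 barium outside the brackets (+2 each) → the complex ion is 2−.
Ligand charges: 1×C2O4 = -2; 2×Br = -2; sum -4.
Hg + (-4) = 2− ⇒ Hg is +2.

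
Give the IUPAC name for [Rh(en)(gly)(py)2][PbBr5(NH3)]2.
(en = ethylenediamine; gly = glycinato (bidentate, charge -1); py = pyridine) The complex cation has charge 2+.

The complex cation is given as 2+; its ligand charges sum to -1, so Rh = +3.
With 2 anions per cation, each anion must be 2/2 = 1−.
Anion: ligand charges sum to -5; for the ion to be 1−, Pb = +4.

(ethylenediamine)(glycinato)bis(pyridine)rhodium(III) amminepentabromoplumbate(IV)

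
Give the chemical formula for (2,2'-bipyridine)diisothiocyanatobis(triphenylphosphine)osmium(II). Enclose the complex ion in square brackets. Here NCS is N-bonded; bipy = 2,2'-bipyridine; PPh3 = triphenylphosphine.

Ligands: 2 isothiocyanato (NCS, -1), 1 2,2'-bipyridine (bipy, neutral), 2 triphenylphosphine (PPh3, neutral). Ligand charge sum = -2.
With Os in oxidation state +2, the complex ion is [Os...].

[Os(bipy)(NCS)2(PPh3)2]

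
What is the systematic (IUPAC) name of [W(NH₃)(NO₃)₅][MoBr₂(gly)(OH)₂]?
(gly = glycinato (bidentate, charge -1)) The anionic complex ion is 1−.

The complex anion is given as 1−; its ligand charges sum to -5, so Mo = +4.
A 1:1 salt means the cation carries the equal and opposite charge, 1+.
Cation: ligand charges sum to -5; for the ion to be 1+, W = +6.

amminepentanitratotungsten(VI) dibromo(glycinato)dihydroxomolybdate(IV)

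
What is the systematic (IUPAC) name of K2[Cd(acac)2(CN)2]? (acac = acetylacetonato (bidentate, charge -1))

potassium bis(acetylacetonato)dicyanocadmate(II)

The 2 potassium counter-ions carry a total charge of +2, so each complex ion is 2−.
Ligand charges: 2×acetylacetonato (-1 each), 2×cyano (-1 each); total -4. So Cd + (-4) = 2−, giving Cd = +2.
Ligands are named alphabetically: acetylacetonato before cyano.
The complex ion is anionic, so cadmium takes the -ate form cadmate(II).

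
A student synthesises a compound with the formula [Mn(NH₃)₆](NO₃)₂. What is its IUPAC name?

hexaamminemanganese(II) nitrate

The 2 nitrate counter-ions carry a total charge of -2, so each complex ion is 2+.
Ligand charges: 6×ammine (neutral); total 0. So Mn + (0) = 2+, giving Mn = +2.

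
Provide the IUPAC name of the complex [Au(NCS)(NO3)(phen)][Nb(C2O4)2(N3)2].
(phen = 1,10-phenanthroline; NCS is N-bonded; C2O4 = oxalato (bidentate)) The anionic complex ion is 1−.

isothiocyanatonitrato(1,10-phenanthroline)gold(III) diazidodioxalatoniobate(V)

Both ions are complex: the cation is named first with the plain metal name, the anion second with the -ate form; each ion's ligands are alphabetised independently.
The complex anion is given as 1−; its ligand charges sum to -6, so Nb = +5.
A 1:1 salt means the cation carries the equal and opposite charge, 1+.
Cation: ligand charges sum to -2; for the ion to be 1+, Au = +3.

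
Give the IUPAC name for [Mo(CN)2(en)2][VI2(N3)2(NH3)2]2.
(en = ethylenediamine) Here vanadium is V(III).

Both ions are complex: the cation is named first with the plain metal name, the anion second with the -ate form; each ion's ligands are alphabetised independently.
V is given as +3; the anion's ligand charges sum to -4, so the complex anion is 1−.
With 2 anions per cation, the cation must be 2×1 = 2+.
Cation: ligand charges sum to -2; for the ion to be 2+, Mo = +4.

dicyanobis(ethylenediamine)molybdenum(IV) diamminediazidodiiodovanadate(III)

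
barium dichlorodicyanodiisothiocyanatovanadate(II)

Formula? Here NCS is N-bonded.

Ba2[VCl2(CN)2(NCS)2]

Ligands: 2 chloro (Cl, -1), 2 cyano (CN, -1), 2 isothiocyanato (NCS, -1). Ligand charge sum = -6.
Charge balance with barium (+2) requires 1 complex ion per 2 barium.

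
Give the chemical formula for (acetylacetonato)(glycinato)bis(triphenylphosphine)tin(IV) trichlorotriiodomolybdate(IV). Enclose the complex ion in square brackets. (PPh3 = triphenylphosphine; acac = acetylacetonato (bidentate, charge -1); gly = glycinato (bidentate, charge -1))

Cation [Sn…]: ligand charges -2, Sn(IV) ⇒ ion charge 2+.
Anion [Mo…]: ligand charges -6, Mo(IV) ⇒ ion charge 2−.

[Sn(acac)(gly)(PPh3)2][MoCl3I3]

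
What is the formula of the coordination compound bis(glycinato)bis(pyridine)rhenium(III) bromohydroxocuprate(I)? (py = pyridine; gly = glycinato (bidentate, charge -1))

[Re(gly)2(py)2][CuBr(OH)]

Cation [Re…]: ligand charges -2, Re(III) ⇒ ion charge 1+.
Anion [Cu…]: ligand charges -2, Cu(I) ⇒ ion charge 1−.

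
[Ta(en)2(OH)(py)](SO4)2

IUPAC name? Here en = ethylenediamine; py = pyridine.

bis(ethylenediamine)hydroxo(pyridine)tantalum(V) sulfate

The 2 sulfate counter-ions carry a total charge of -4, so each complex ion is 4+.
Ligand charges: 2×ethylenediamine (neutral), 1×hydroxo (-1 each), 1×pyridine (neutral); total -1. So Ta + (-1) = 4+, giving Ta = +5.
Ligands are named alphabetically: ethylenediamine before hydroxo before pyridine.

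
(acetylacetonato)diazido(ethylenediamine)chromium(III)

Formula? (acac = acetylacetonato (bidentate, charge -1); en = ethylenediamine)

[Cr(acac)(en)(N3)2]

Ligands: 2 azido (N3, -1), 1 acetylacetonato (acac, -1), 1 ethylenediamine (en, neutral). Ligand charge sum = -3.
With Cr in oxidation state +3, the complex ion is [Cr...].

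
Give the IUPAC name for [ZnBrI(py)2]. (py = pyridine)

bromoiodobis(pyridine)zinc(II)

There is no counter-ion, so the complex is neutral overall.
Ligand charges: 2×pyridine (neutral), 1×bromo (-1 each), 1×iodo (-1 each); total -2. So Zn + (-2) = 0, giving Zn = +2.
Ligands are named alphabetically: bromo before iodo before pyridine.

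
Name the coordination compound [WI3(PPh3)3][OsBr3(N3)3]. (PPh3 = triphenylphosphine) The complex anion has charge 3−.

The complex anion is given as 3−; its ligand charges sum to -6, so Os = +3.
A 1:1 salt means the cation carries the equal and opposite charge, 3+.
Cation: ligand charges sum to -3; for the ion to be 3+, W = +6.

triiodotris(triphenylphosphine)tungsten(VI) triazidotribromoosmate(III)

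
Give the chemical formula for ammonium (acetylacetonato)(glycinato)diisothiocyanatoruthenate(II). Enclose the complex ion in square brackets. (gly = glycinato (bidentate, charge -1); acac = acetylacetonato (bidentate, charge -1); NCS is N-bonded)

Ligands: 1 glycinato (gly, -1), 1 acetylacetonato (acac, -1), 2 isothiocyanato (NCS, -1). Ligand charge sum = -4.
With Ru in oxidation state +2, the complex ion is [Ru...]^2−.
Charge balance with ammonium (+1) requires 1 complex ion per 2 ammonium.

(NH4)2[Ru(acac)(gly)(NCS)2]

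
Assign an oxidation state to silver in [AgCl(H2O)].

+1

No counter-ion: the bracketed complex is neutral.
Ligand charges: 1×H2O neutral; 1×Cl = -1; sum -1.
Ag + (-1) = 0 ⇒ Ag is +1.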